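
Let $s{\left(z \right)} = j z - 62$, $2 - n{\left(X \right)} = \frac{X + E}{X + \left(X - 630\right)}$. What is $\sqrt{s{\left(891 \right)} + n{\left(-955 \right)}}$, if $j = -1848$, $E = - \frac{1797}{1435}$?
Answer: $\frac{i \sqrt{218759453999662478}}{364490} \approx 1283.2 i$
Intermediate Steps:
$E = - \frac{1797}{1435}$ ($E = \left(-1797\right) \frac{1}{1435} = - \frac{1797}{1435} \approx -1.2523$)
$n{\left(X \right)} = 2 - \frac{- \frac{1797}{1435} + X}{-630 + 2 X}$ ($n{\left(X \right)} = 2 - \frac{X - \frac{1797}{1435}}{X + \left(X - 630\right)} = 2 - \frac{- \frac{1797}{1435} + X}{X + \left(-630 + X\right)} = 2 - \frac{- \frac{1797}{1435} + X}{-630 + 2 X}$)
$s{\left(z \right)} = -62 - 1848 z$ ($s{\left(z \right)} = - 1848 z - 62 = -62 - 1848 z$)
$\sqrt{s{\left(891 \right)} + n{\left(-955 \right)}} = \sqrt{\left(-62 - 1646568\right) + \frac{3 \left(-602101 + 1435 \left(-955\right)\right)}{2870 \left(-315 - 955\right)}} = \sqrt{\left(-62 - 1646568\right) + \frac{3 \left(-602101 - 1370425\right)}{2870 \left(-1270\right)}} = \sqrt{-1646630 + \frac{3}{2870} \left(- \frac{1}{1270}\right) \left(-1972526\right)} = \sqrt{-1646630 + \frac{2958789}{1822450}} = \sqrt{- \frac{3000897884711}{1822450}} = \frac{i \sqrt{218759453999662478}}{364490}$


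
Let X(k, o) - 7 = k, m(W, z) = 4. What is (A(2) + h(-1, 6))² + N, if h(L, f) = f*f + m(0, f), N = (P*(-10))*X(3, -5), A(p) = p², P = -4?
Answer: 2336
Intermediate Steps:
X(k, o) = 7 + k
N = 400 (N = (-4*(-10))*(7 + 3) = 40*10 = 400)
h(L, f) = 4 + f² (h(L, f) = f*f + 4 = f² + 4 = 4 + f²)
(A(2) + h(-1, 6))² + N = (2² + (4 + 6²))² + 400 = (4 + (4 + 36))² + 400 = (4 + 40)² + 400 = 44² + 400 = 1936 + 400 = 2336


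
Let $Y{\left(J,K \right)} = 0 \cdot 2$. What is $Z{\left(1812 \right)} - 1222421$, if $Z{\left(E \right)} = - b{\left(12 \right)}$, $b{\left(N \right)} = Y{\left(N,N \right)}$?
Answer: $-1222421$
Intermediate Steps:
$Y{\left(J,K \right)} = 0$
$b{\left(N \right)} = 0$
$Z{\left(E \right)} = 0$ ($Z{\left(E \right)} = \left(-1\right) 0 = 0$)
$Z{\left(1812 \right)} - 1222421 = 0 - 1222421 = -1222421$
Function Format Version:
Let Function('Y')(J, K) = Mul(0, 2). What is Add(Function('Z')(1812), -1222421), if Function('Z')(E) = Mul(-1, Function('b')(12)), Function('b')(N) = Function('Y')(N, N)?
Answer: -1222421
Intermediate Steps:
Function('Y')(J, K) = 0
Function('b')(N) = 0
Function('Z')(E) = 0 (Function('Z')(E) = Mul(-1, 0) = 0)
Add(Function('Z')(1812), -1222421) = Add(0, -1222421) = -1222421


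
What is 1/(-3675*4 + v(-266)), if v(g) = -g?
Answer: -1/14434 ≈ -6.9281e-5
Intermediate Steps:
1/(-3675*4 + v(-266)) = 1/(-3675*4 - 1*(-266)) = 1/(-14700 + 266) = 1/(-14434) = -1/14434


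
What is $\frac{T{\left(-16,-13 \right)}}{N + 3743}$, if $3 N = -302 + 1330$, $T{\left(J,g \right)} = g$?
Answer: $- \frac{39}{12257} \approx -0.0031819$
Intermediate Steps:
$N = \frac{1028}{3}$ ($N = \frac{-302 + 1330}{3} = \frac{1}{3} \cdot 1028 = \frac{1028}{3} \approx 342.67$)
$\frac{T{\left(-16,-13 \right)}}{N + 3743} = - \frac{13}{\frac{1028}{3} + 3743} = - \frac{13}{\frac{12257}{3}} = \left(-13\right) \frac{3}{12257} = - \frac{39}{12257}$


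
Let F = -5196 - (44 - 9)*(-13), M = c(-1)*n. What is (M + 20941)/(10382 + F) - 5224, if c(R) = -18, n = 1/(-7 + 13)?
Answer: -29447646/5641 ≈ -5220.3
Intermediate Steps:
n = ⅙ (n = 1/6 = ⅙ ≈ 0.16667)
M = -3 (M = -18*⅙ = -3)
F = -4741 (F = -5196 - 35*(-13) = -5196 - 1*(-455) = -5196 + 455 = -4741)
(M + 20941)/(10382 + F) - 5224 = (-3 + 20941)/(10382 - 4741) - 5224 = 20938/5641 - 5224 = -29447646/5641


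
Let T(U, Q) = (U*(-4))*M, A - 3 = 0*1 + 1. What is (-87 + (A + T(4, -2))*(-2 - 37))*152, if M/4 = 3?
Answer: 1101240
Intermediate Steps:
M = 12 (M = 4*3 = 12)
A = 4 (A = 3 + (0*1 + 1) = 3 + (0 + 1) = 3 + 1 = 4)
T(U, Q) = -48*U (T(U, Q) = (U*(-4))*12 = -4*U*12 = -48*U)
(-87 + (A + T(4, -2))*(-2 - 37))*152 = (-87 + (4 - 48*4)*(-2 - 37))*152 = (-87 + (4 - 192)*(-39))*152 = (-87 - 188*(-39))*152 = (-87 + 7332)*152 = 7245*152 = 1101240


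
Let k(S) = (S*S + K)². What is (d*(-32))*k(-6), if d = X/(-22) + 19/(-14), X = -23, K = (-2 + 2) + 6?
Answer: 193536/11 ≈ 17594.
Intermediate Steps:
K = 6 (K = 0 + 6 = 6)
k(S) = (6 + S²)² (k(S) = (S*S + 6)² = (S² + 6)² = (6 + S²)²)
d = -24/77 (d = -23/(-22) + 19/(-14) = -23*(-1/22) + 19*(-1/14) = 23/22 - 19/14 = -24/77 ≈ -0.31169)
(d*(-32))*k(-6) = (-24/77*(-32))*(6 + (-6)²)² = 768*(6 + 36)²/77 = (768/77)*42² = (768/77)*1764 = 193536/11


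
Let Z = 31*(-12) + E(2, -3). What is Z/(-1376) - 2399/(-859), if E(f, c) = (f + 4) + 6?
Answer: 451283/147748 ≈ 3.0544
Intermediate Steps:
E(f, c) = 10 + f (E(f, c) = (4 + f) + 6 = 10 + f)
Z = -360 (Z = 31*(-12) + (10 + 2) = -372 + 12 = -360)
Z/(-1376) - 2399/(-859) = -360/(-1376) - 2399/(-859) = -360*(-1/1376) - 2399*(-1/859) = 45/172 + 2399/859 = 451283/147748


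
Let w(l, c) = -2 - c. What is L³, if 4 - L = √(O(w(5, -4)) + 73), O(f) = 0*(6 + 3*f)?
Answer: (4 - √73)³ ≈ -93.824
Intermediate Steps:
O(f) = 0
L = 4 - √73 (L = 4 - √(0 + 73) = 4 - √73 ≈ -4.5440)
L³ = (4 - √73)³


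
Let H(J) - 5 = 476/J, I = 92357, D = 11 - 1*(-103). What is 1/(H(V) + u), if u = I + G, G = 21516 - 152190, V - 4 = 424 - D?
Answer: -157/6014746 ≈ -2.6103e-5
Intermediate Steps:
D = 114 (D = 11 + 103 = 114)
V = 314 (V = 4 + (424 - 1*114) = 4 + (424 - 114) = 4 + 310 = 314)
G = -130674
H(J) = 5 + 476/J
u = -38317 (u = 92357 - 130674 = -38317)
1/(H(V) + u) = 1/((5 + 476/314) - 38317) = 1/((5 + 476*(1/314)) - 38317) = 1/((5 + 238/157) - 38317) = 1/(1023/157 - 38317) = 1/(-6014746/157) = -157/6014746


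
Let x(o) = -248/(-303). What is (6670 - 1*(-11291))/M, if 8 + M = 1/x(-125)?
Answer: -4454328/1681 ≈ -2649.8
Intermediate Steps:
x(o) = 248/303 (x(o) = -248*(-1/303) = 248/303)
M = -1681/248 (M = -8 + 1/(248/303) = -8 + 303/248 = -1681/248 ≈ -6.7782)
(6670 - 1*(-11291))/M = (6670 - 1*(-11291))/(-1681/248) = (6670 + 11291)*(-248/1681) = 17961*(-248/1681) = -4454328/1681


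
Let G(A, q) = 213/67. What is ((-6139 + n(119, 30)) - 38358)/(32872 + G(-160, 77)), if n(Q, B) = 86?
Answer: -2975537/2202637 ≈ -1.3509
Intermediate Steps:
G(A, q) = 213/67 (G(A, q) = 213*(1/67) = 213/67)
((-6139 + n(119, 30)) - 38358)/(32872 + G(-160, 77)) = ((-6139 + 86) - 38358)/(32872 + 213/67) = (-6053 - 38358)/(2202637/67) = -44411*67/2202637 = -2975537/2202637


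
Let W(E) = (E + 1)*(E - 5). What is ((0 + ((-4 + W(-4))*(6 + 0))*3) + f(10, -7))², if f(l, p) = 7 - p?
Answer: 183184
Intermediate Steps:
W(E) = (1 + E)*(-5 + E)
((0 + ((-4 + W(-4))*(6 + 0))*3) + f(10, -7))² = ((0 + ((-4 + (-5 + (-4)² - 4*(-4)))*(6 + 0))*3) + (7 - 1*(-7)))² = ((0 + ((-4 + (-5 + 16 + 16))*6)*3) + (7 + 7))² = ((0 + ((-4 + 27)*6)*3) + 14)² = ((0 + (23*6)*3) + 14)² = ((0 + 138*3) + 14)² = ((0 + 414) + 14)² = (414 + 14)² = 428² = 183184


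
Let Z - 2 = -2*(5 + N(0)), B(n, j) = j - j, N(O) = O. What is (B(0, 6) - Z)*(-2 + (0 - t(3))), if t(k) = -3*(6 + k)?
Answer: 200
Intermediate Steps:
t(k) = -18 - 3*k
B(n, j) = 0
Z = -8 (Z = 2 - 2*(5 + 0) = 2 - 2*5 = 2 - 10 = -8)
(B(0, 6) - Z)*(-2 + (0 - t(3))) = (0 - 1*(-8))*(-2 + (0 - (-18 - 3*3))) = (0 + 8)*(-2 + (0 - (-18 - 9))) = 8*(-2 + (0 - 1*(-27))) = 8*(-2 + (0 + 27)) = 8*(-2 + 27) = 8*25 = 200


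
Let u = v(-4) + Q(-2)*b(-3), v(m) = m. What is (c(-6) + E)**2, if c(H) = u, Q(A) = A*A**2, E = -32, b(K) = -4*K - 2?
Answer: 13456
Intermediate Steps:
b(K) = -2 - 4*K
Q(A) = A**3
u = -84 (u = -4 + (-2)**3*(-2 - 4*(-3)) = -4 - 8*(-2 + 12) = -4 - 8*10 = -4 - 80 = -84)
c(H) = -84
(c(-6) + E)**2 = (-84 - 32)**2 = (-116)**2 = 13456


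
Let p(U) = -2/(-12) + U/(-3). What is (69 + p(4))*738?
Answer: 50061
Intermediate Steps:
p(U) = 1/6 - U/3 (p(U) = -2*(-1/12) + U*(-1/3) = 1/6 - U/3)
(69 + p(4))*738 = (69 + (1/6 - 1/3*4))*738 = (69 + (1/6 - 4/3))*738 = (69 - 7/6)*738 = (407/6)*738 = 50061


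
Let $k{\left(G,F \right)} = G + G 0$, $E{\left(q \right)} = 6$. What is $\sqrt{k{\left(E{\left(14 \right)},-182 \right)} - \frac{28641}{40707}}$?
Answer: $\frac{\sqrt{975163323}}{13569} \approx 2.3014$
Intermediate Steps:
$k{\left(G,F \right)} = G$ ($k{\left(G,F \right)} = G + 0 = G$)
$\sqrt{k{\left(E{\left(14 \right)},-182 \right)} - \frac{28641}{40707}} = \sqrt{6 - \frac{28641}{40707}} = \sqrt{6 - \frac{9547}{13569}} = \sqrt{\frac{71867}{13569}} = \frac{\sqrt{975163323}}{13569}$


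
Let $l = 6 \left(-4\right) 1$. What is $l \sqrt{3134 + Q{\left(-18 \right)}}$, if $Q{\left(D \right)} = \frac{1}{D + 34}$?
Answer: $- 6 \sqrt{50145} \approx -1343.6$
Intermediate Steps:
$Q{\left(D \right)} = \frac{1}{34 + D}$
$l = -24$ ($l = \left(-24\right) 1 = -24$)
$l \sqrt{3134 + Q{\left(-18 \right)}} = - 24 \sqrt{3134 + \frac{1}{34 - 18}} = - 24 \sqrt{3134 + \frac{1}{16}} = - 24 \sqrt{\frac{50145}{16}} = - 24 \frac{\sqrt{50145}}{4} = - 6 \sqrt{50145}$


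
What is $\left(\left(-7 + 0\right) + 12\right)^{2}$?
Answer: $25$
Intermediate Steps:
$\left(\left(-7 + 0\right) + 12\right)^{2} = \left(-7 + 12\right)^{2} = 5^{2} = 25$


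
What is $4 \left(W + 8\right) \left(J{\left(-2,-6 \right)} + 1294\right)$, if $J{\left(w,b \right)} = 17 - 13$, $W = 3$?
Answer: $57112$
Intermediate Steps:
$J{\left(w,b \right)} = 4$
$4 \left(W + 8\right) \left(J{\left(-2,-6 \right)} + 1294\right) = 4 \left(3 + 8\right) \left(4 + 1294\right) = 4 \cdot 11 \cdot 1298 = 44 \cdot 1298 = 57112$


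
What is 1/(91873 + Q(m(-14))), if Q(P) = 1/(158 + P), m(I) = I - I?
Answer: 158/14515935 ≈ 1.0885e-5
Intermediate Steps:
m(I) = 0
1/(91873 + Q(m(-14))) = 1/(91873 + 1/(158 + 0)) = 1/(91873 + 1/158) = 1/(14515935/158) = 158/14515935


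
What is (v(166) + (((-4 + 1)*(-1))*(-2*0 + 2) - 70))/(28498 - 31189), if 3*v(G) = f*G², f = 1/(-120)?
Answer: 973/18630 ≈ 0.052228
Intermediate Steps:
f = -1/120 ≈ -0.0083333
v(G) = -G²/360 (v(G) = (-G²/120)/3 = -G²/360)
(v(166) + (((-4 + 1)*(-1))*(-2*0 + 2) - 70))/(28498 - 31189) = (-1/360*166² + (((-4 + 1)*(-1))*(-2*0 + 2) - 70))/(28498 - 31189) = (-1/360*27556 + ((-3*(-1))*(0 + 2) - 70))/(-2691) = (-6889/90 + (3*2 - 70))*(-1/2691) = (-6889/90 + (6 - 70))*(-1/2691) = (-6889/90 - 64)*(-1/2691) = -12649/90*(-1/2691) = 973/18630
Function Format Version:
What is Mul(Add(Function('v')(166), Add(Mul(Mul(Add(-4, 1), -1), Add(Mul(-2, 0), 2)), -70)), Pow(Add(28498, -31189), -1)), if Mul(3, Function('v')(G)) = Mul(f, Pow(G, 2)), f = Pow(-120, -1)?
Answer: Rational(973, 18630) ≈ 0.052228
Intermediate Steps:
f = Rational(-1, 120) ≈ -0.0083333
Function('v')(G) = Mul(Rational(-1, 360), Pow(G, 2)) (Function('v')(G) = Mul(Rational(1, 3), Mul(Rational(-1, 120), Pow(G, 2))) = Mul(Rational(-1, 360), Pow(G, 2)))
Mul(Add(Function('v')(166), Add(Mul(Mul(Add(-4, 1), -1), Add(Mul(-2, 0), 2)), -70)), Pow(Add(28498, -31189), -1)) = Mul(Add(Mul(Rational(-1, 360), Pow(166, 2)), Add(Mul(Mul(Add(-4, 1), -1), Add(Mul(-2, 0), 2)), -70)), Pow(Add(28498, -31189), -1)) = Mul(Add(Mul(Rational(-1, 360), 27556), Add(Mul(Mul(-3, -1), Add(0, 2)), -70)), Pow(-2691, -1)) = Mul(Add(Rational(-6889, 90), Add(Mul(3, 2), -70)), Rational(-1, 2691)) = Mul(Add(Rational(-6889, 90), Add(6, -70)), Rational(-1, 2691)) = Mul(Add(Rational(-6889, 90), -64), Rational(-1, 2691)) = Mul(Rational(-12649, 90), Rational(-1, 2691)) = Rational(973, 18630)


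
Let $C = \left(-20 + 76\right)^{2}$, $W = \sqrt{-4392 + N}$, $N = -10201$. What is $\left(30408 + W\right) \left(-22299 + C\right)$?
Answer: $-582708504 - 19163 i \sqrt{14593} \approx -5.8271 \cdot 10^{8} - 2.3149 \cdot 10^{6} i$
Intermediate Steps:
$W = i \sqrt{14593}$ ($W = \sqrt{-4392 - 10201} = \sqrt{-14593} = i \sqrt{14593} \approx 120.8 i$)
$C = 3136$ ($C = 56^{2} = 3136$)
$\left(30408 + W\right) \left(-22299 + C\right) = \left(30408 + i \sqrt{14593}\right) \left(-22299 + 3136\right) = \left(30408 + i \sqrt{14593}\right) \left(-19163\right) = -582708504 - 19163 i \sqrt{14593}$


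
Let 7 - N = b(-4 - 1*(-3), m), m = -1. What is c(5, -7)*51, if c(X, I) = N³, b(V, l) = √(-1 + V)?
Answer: 15351 - 7395*I*√2 ≈ 15351.0 - 10458.0*I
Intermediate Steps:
N = 7 - I*√2 (N = 7 - √(-1 + (-4 - 1*(-3))) = 7 - √(-1 + (-4 + 3)) = 7 - √(-1 - 1) = 7 - √(-2) = 7 - I*√2 ≈ 7.0 - 1.4142*I)
c(X, I) = (7 - I*√2)³
c(5, -7)*51 = (7 - I*√2)³*51 = 51*(7 - I*√2)³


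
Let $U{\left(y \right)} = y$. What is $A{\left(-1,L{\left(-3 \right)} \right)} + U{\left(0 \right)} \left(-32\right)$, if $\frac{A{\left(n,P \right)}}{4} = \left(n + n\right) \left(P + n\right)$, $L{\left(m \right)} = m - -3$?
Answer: $8$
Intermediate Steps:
$L{\left(m \right)} = 3 + m$ ($L{\left(m \right)} = m + 3 = 3 + m$)
$A{\left(n,P \right)} = 8 n \left(P + n\right)$ ($A{\left(n,P \right)} = 4 \left(n + n\right) \left(P + n\right) = 4 \cdot 2 n \left(P + n\right) = 8 n \left(P + n\right)$)
$A{\left(-1,L{\left(-3 \right)} \right)} + U{\left(0 \right)} \left(-32\right) = 8 \left(-1\right) \left(\left(3 - 3\right) - 1\right) + 0 \left(-32\right) = 8 \left(-1\right) \left(0 - 1\right) + 0 = 8 \left(-1\right) \left(-1\right) + 0 = 8 + 0 = 8$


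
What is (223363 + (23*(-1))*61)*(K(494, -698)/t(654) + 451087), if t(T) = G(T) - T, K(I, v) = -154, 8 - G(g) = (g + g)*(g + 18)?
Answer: 44035315747762640/439811 ≈ 1.0012e+11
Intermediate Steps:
G(g) = 8 - 2*g*(18 + g) (G(g) = 8 - (g + g)*(g + 18) = 8 - 2*g*(18 + g))
t(T) = 8 - 37*T - 2*T**2 (t(T) = (8 - 36*T - 2*T**2) - T = 8 - 37*T - 2*T**2)
(223363 + (23*(-1))*61)*(K(494, -698)/t(654) + 451087) = (223363 + (23*(-1))*61)*(-154/(8 - 37*654 - 2*654**2) + 451087) = (223363 - 23*61)*(-154/(8 - 24198 - 2*427716) + 451087) = (223363 - 1403)*(-154/(8 - 24198 - 855432) + 451087) = 221960*(-154/(-879622) + 451087) = 221960*(-154*(-1/879622) + 451087) = 221960*(77/439811 + 451087) = 221960*(198393024634/439811) = 44035315747762640/439811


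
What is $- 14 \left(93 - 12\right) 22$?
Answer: $-24948$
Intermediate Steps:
$- 14 \left(93 - 12\right) 22 = \left(-14\right) 81 \cdot 22 = \left(-1134\right) 22 = -24948$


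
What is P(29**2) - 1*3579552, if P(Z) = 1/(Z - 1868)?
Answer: -3676199905/1027 ≈ -3.5796e+6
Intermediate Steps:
P(Z) = 1/(-1868 + Z)
P(29**2) - 1*3579552 = 1/(-1868 + 29**2) - 1*3579552 = 1/(-1868 + 841) - 3579552 = 1/(-1027) - 3579552 = -1/1027 - 3579552 = -3676199905/1027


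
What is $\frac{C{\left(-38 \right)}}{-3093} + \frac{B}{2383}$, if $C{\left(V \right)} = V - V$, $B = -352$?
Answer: $- \frac{352}{2383} \approx -0.14771$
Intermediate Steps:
$C{\left(V \right)} = 0$
$\frac{C{\left(-38 \right)}}{-3093} + \frac{B}{2383} = \frac{0}{-3093} - \frac{352}{2383} = 0 \left(- \frac{1}{3093}\right) - \frac{352}{2383} = 0 - \frac{352}{2383} = - \frac{352}{2383}$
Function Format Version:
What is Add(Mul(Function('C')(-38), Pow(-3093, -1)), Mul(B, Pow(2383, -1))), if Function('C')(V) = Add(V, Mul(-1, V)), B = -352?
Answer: Rational(-352, 2383) ≈ -0.14771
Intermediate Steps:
Function('C')(V) = 0
Add(Mul(Function('C')(-38), Pow(-3093, -1)), Mul(B, Pow(2383, -1))) = Add(Mul(0, Pow(-3093, -1)), Mul(-352, Pow(2383, -1))) = Add(Mul(0, Rational(-1, 3093)), Mul(-352, Rational(1, 2383))) = Add(0, Rational(-352, 2383)) = Rational(-352, 2383)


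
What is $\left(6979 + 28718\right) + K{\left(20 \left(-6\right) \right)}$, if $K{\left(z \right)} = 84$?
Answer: $35781$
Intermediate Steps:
$\left(6979 + 28718\right) + K{\left(20 \left(-6\right) \right)} = \left(6979 + 28718\right) + 84 = 35697 + 84 = 35781$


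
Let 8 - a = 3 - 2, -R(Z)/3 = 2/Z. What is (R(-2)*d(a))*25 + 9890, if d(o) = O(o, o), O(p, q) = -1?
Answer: 9815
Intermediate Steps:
R(Z) = -6/Z
a = 7 (a = 8 - (3 - 2) = 8 - 1*1 = 8 - 1 = 7)
d(o) = -1
(R(-2)*d(a))*25 + 9890 = (-6/(-2)*(-1))*25 + 9890 = (-6*(-½)*(-1))*25 + 9890 = (3*(-1))*25 + 9890 = -3*25 + 9890 = -75 + 9890 = 9815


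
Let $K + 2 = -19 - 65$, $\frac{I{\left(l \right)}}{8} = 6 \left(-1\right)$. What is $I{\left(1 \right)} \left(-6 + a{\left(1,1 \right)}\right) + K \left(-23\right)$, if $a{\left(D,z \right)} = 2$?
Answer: $2170$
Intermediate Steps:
$I{\left(l \right)} = -48$ ($I{\left(l \right)} = 8 \cdot 6 \left(-1\right) = 8 \left(-6\right) = -48$)
$K = -86$ ($K = -2 - 84 = -86$)
$I{\left(1 \right)} \left(-6 + a{\left(1,1 \right)}\right) + K \left(-23\right) = - 48 \left(-6 + 2\right) - -1978 = \left(-48\right) \left(-4\right) + 1978 = 192 + 1978 = 2170$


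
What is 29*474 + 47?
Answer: 13793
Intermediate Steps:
29*474 + 47 = 13746 + 47 = 13793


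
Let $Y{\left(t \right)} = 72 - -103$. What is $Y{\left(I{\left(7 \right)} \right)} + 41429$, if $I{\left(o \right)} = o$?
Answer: $41604$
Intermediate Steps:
$Y{\left(t \right)} = 175$ ($Y{\left(t \right)} = 72 + 103 = 175$)
$Y{\left(I{\left(7 \right)} \right)} + 41429 = 175 + 41429 = 41604$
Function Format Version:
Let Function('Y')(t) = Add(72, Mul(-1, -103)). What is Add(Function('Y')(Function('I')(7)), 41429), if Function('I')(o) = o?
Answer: 41604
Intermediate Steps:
Function('Y')(t) = 175 (Function('Y')(t) = Add(72, 103) = 175)
Add(Function('Y')(Function('I')(7)), 41429) = Add(175, 41429) = 41604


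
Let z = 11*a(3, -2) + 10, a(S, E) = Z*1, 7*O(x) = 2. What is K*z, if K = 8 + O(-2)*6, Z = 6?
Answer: 5168/7 ≈ 738.29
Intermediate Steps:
O(x) = 2/7 (O(x) = (⅐)*2 = 2/7)
a(S, E) = 6 (a(S, E) = 6*1 = 6)
K = 68/7 (K = 8 + (2/7)*6 = 8 + 12/7 = 68/7 ≈ 9.7143)
z = 76 (z = 11*6 + 10 = 66 + 10 = 76)
K*z = (68/7)*76 = 5168/7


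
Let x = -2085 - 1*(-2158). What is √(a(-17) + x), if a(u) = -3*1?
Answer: √70 ≈ 8.3666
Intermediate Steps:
a(u) = -3
x = 73 (x = -2085 + 2158 = 73)
√(a(-17) + x) = √(-3 + 73) = √70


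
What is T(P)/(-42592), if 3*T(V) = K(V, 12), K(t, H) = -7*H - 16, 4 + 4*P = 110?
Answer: 25/31944 ≈ 0.00078262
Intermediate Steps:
P = 53/2 (P = -1 + (¼)*110 = -1 + 55/2 = 53/2 ≈ 26.500)
K(t, H) = -16 - 7*H
T(V) = -100/3 (T(V) = (-16 - 7*12)/3 = (-16 - 84)/3 = (⅓)*(-100) = -100/3)
T(P)/(-42592) = -100/3/(-42592) = -100/3*(-1/42592) = 25/31944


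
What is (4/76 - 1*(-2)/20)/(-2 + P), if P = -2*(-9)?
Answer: 29/3040 ≈ 0.0095395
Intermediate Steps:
P = 18
(4/76 - 1*(-2)/20)/(-2 + P) = (4/76 - 1*(-2)/20)/(-2 + 18) = (4*(1/76) + 2*(1/20))/16 = (1/19 + 1/10)/16 = (1/16)*(29/190) = 29/3040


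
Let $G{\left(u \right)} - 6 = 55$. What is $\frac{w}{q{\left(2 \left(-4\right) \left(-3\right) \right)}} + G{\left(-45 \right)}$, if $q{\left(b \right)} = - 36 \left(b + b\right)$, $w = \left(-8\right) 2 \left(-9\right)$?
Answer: $\frac{731}{12} \approx 60.917$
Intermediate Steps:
$w = 144$ ($w = \left(-16\right) \left(-9\right) = 144$)
$G{\left(u \right)} = 61$ ($G{\left(u \right)} = 6 + 55 = 61$)
$q{\left(b \right)} = - 72 b$ ($q{\left(b \right)} = - 36 \cdot 2 b = - 72 b$)
$\frac{w}{q{\left(2 \left(-4\right) \left(-3\right) \right)}} + G{\left(-45 \right)} = \frac{144}{\left(-72\right) 2 \left(-4\right) \left(-3\right)} + 61 = \frac{144}{\left(-72\right) \left(\left(-8\right) \left(-3\right)\right)} + 61 = \frac{144}{\left(-72\right) 24} + 61 = \frac{144}{-1728} + 61 = 144 \left(- \frac{1}{1728}\right) + 61 = - \frac{1}{12} + 61 = \frac{731}{12}$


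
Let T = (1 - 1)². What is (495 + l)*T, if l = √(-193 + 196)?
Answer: 0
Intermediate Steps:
T = 0 (T = 0² = 0)
l = √3 ≈ 1.7320
(495 + l)*T = (495 + √3)*0 = 0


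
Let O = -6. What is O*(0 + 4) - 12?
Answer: -36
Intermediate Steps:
O*(0 + 4) - 12 = -6*(0 + 4) - 12 = -6*4 - 12 = -24 - 12 = -36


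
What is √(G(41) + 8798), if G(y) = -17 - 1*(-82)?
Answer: √8863 ≈ 94.144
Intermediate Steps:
G(y) = 65 (G(y) = -17 + 82 = 65)
√(G(41) + 8798) = √(65 + 8798) = √8863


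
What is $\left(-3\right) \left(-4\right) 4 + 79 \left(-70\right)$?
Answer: $-5482$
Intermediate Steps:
$\left(-3\right) \left(-4\right) 4 + 79 \left(-70\right) = 12 \cdot 4 - 5530 = 48 - 5530 = -5482$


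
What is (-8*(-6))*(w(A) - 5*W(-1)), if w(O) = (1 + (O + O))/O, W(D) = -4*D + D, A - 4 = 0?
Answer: -612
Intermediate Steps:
A = 4 (A = 4 + 0 = 4)
W(D) = -3*D
w(O) = (1 + 2*O)/O
(-8*(-6))*(w(A) - 5*W(-1)) = (-8*(-6))*((2 + 1/4) - (-15)*(-1)) = 48*((2 + ¼) - 5*3) = 48*(9/4 - 15) = 48*(-51/4) = -612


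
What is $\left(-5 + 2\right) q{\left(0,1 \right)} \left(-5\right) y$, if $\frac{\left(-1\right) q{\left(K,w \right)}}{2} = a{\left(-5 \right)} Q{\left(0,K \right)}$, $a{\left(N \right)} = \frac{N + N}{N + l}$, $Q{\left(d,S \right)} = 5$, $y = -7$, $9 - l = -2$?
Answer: $-1750$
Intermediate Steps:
$l = 11$ ($l = 9 - -2 = 9 + 2 = 11$)
$a{\left(N \right)} = \frac{2 N}{11 + N}$ ($a{\left(N \right)} = \frac{N + N}{N + 11} = \frac{2 N}{11 + N}$)
$q{\left(K,w \right)} = \frac{50}{3}$ ($q{\left(K,w \right)} = - 2 \cdot 2 \left(-5\right) \frac{1}{11 - 5} \cdot 5 = - 2 \cdot 2 \left(-5\right) \frac{1}{6} \cdot 5 = - 2 \left(\left(- \frac{5}{3}\right) 5\right) = \left(-2\right) \left(- \frac{25}{3}\right) = \frac{50}{3}$)
$\left(-5 + 2\right) q{\left(0,1 \right)} \left(-5\right) y = \left(-5 + 2\right) \frac{50}{3} \left(-5\right) \left(-7\right) = \left(-3\right) \left(- \frac{250}{3}\right) \left(-7\right) = 250 \left(-7\right) = -1750$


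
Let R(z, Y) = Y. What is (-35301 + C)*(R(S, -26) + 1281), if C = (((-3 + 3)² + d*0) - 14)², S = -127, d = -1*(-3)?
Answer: -44056775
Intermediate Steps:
d = 3
C = 196 (C = (((-3 + 3)² + 3*0) - 14)² = ((0² + 0) - 14)² = ((0 + 0) - 14)² = (0 - 14)² = (-14)² = 196)
(-35301 + C)*(R(S, -26) + 1281) = (-35301 + 196)*(-26 + 1281) = -35105*1255 = -44056775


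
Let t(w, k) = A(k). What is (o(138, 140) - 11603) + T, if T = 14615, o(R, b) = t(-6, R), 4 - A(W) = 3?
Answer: 3013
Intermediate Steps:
A(W) = 1 (A(W) = 4 - 1*3 = 4 - 3 = 1)
t(w, k) = 1
o(R, b) = 1
(o(138, 140) - 11603) + T = (1 - 11603) + 14615 = -11602 + 14615 = 3013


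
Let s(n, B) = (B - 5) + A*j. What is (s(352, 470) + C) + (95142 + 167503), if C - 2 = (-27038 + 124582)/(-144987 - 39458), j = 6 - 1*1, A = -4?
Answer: 48525906396/184445 ≈ 2.6309e+5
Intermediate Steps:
j = 5 (j = 6 - 1 = 5)
s(n, B) = -25 + B (s(n, B) = (B - 5) - 4*5 = (-5 + B) - 20 = -25 + B)
C = 271346/184445 (C = 2 + (-27038 + 124582)/(-144987 - 39458) = 2 + 97544/(-184445) = 2 + 97544*(-1/184445) = 2 - 97544/184445 = 271346/184445 ≈ 1.4711)
(s(352, 470) + C) + (95142 + 167503) = ((-25 + 470) + 271346/184445) + (95142 + 167503) = (445 + 271346/184445) + 262645 = 82349371/184445 + 262645 = 48525906396/184445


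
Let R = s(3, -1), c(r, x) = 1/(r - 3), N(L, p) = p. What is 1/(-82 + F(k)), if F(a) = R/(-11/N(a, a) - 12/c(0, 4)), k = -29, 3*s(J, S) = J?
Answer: -1055/86481 ≈ -0.012199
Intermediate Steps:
c(r, x) = 1/(-3 + r)
s(J, S) = J/3
R = 1 (R = (1/3)*3 = 1)
F(a) = 1/(36 - 11/a) (F(a) = 1/(-11/a - 12/(1/(-3 + 0))) = 1/(-11/a - 12/(1/(-3))) = 1/(-11/a - 12/(-1/3)) = 1/(-11/a - 12*(-3)) = 1/(-11/a + 36) = 1/(36 - 11/a))
1/(-82 + F(k)) = 1/(-82 - 29/(-11 + 36*(-29))) = 1/(-82 - 29/(-11 - 1044)) = 1/(-82 - 29/(-1055)) = 1/(-82 - 29*(-1/1055)) = 1/(-82 + 29/1055) = 1/(-86481/1055) = -1055/86481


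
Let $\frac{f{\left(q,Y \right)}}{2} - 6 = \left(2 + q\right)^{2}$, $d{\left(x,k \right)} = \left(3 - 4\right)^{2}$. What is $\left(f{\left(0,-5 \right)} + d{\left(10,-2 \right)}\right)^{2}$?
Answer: $441$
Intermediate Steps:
$d{\left(x,k \right)} = 1$ ($d{\left(x,k \right)} = \left(-1\right)^{2} = 1$)
$f{\left(q,Y \right)} = 12 + 2 \left(2 + q\right)^{2}$
$\left(f{\left(0,-5 \right)} + d{\left(10,-2 \right)}\right)^{2} = \left(\left(12 + 2 \left(2 + 0\right)^{2}\right) + 1\right)^{2} = \left(\left(12 + 2 \cdot 2^{2}\right) + 1\right)^{2} = \left(\left(12 + 2 \cdot 4\right) + 1\right)^{2} = \left(\left(12 + 8\right) + 1\right)^{2} = \left(20 + 1\right)^{2} = 21^{2} = 441$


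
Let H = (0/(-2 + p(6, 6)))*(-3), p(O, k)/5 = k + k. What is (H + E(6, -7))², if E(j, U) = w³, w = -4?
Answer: 4096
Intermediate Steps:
E(j, U) = -64 (E(j, U) = (-4)³ = -64)
p(O, k) = 10*k (p(O, k) = 5*(k + k) = 5*(2*k) = 10*k)
H = 0 (H = (0/(-2 + 10*6))*(-3) = (0/(-2 + 60))*(-3) = (0/58)*(-3) = (0*(1/58))*(-3) = 0*(-3) = 0)
(H + E(6, -7))² = (0 - 64)² = (-64)² = 4096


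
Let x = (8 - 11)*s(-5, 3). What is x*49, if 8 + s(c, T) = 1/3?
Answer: 1127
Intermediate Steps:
s(c, T) = -23/3 (s(c, T) = -8 + 1/3 = -23/3)
x = 23 (x = (8 - 11)*(-23/3) = -3*(-23/3) = 23)
x*49 = 23*49 = 1127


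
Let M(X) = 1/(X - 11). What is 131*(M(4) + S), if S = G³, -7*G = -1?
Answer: -6288/343 ≈ -18.332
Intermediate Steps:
G = ⅐ (G = -⅐*(-1) = ⅐ ≈ 0.14286)
M(X) = 1/(-11 + X)
S = 1/343 (S = (⅐)³ = 1/343 ≈ 0.0029155)
131*(M(4) + S) = 131*(1/(-11 + 4) + 1/343) = 131*(1/(-7) + 1/343) = 131*(-⅐ + 1/343) = 131*(-48/343) = -6288/343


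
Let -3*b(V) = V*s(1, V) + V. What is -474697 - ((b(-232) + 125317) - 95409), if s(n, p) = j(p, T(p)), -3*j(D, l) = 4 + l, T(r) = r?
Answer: -1531679/3 ≈ -5.1056e+5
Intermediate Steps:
j(D, l) = -4/3 - l/3 (j(D, l) = -(4 + l)/3 = -4/3 - l/3)
s(n, p) = -4/3 - p/3
b(V) = -V/3 - V*(-4/3 - V/3)/3 (b(V) = -(V*(-4/3 - V/3) + V)/3 = -(V + V*(-4/3 - V/3))/3 = -V/3 - V*(-4/3 - V/3)/3)
-474697 - ((b(-232) + 125317) - 95409) = -474697 - (((⅑)*(-232)*(1 - 232) + 125317) - 95409) = -474697 - (((⅑)*(-232)*(-231) + 125317) - 95409) = -474697 - ((17864/3 + 125317) - 95409) = -474697 - (393815/3 - 95409) = -474697 - 1*107588/3 = -474697 - 107588/3 = -1531679/3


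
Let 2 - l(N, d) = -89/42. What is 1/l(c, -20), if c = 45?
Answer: 42/173 ≈ 0.24277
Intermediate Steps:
l(N, d) = 173/42 (l(N, d) = 2 - (-89)/42 = 2 - 1*(-89/42) = 2 + 89/42 = 173/42)
1/l(c, -20) = 1/(173/42) = 42/173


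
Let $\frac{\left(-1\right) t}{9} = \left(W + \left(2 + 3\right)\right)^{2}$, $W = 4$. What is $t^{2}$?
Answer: $531441$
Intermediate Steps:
$t = -729$ ($t = - 9 \left(4 + \left(2 + 3\right)\right)^{2} = - 9 \left(4 + 5\right)^{2} = - 9 \cdot 9^{2} = \left(-9\right) 81 = -729$)
$t^{2} = \left(-729\right)^{2} = 531441$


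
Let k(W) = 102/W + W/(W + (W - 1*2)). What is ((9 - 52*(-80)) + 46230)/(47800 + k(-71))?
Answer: 515279376/488697553 ≈ 1.0544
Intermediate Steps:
k(W) = 102/W + W/(-2 + 2*W) (k(W) = 102/W + W/(W + (W - 2)) = 102/W + W/(W + (-2 + W)) = 102/W + W/(-2 + 2*W))
((9 - 52*(-80)) + 46230)/(47800 + k(-71)) = ((9 - 52*(-80)) + 46230)/(47800 + (1/2)*(-204 + (-71)**2 + 204*(-71))/(-71*(-1 - 71))) = ((9 + 4160) + 46230)/(47800 + (1/2)*(-1/71)*(-204 + 5041 - 14484)/(-72)) = (4169 + 46230)/(47800 + (1/2)*(-1/71)*(-1/72)*(-9647)) = 50399/(47800 - 9647/10224) = 50399/(488697553/10224) = 50399*(10224/488697553) = 515279376/488697553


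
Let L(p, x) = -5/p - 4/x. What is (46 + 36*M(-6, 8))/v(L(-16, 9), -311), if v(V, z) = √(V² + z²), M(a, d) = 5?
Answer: 32544*√2005607017/2005607017 ≈ 0.72669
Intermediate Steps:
(46 + 36*M(-6, 8))/v(L(-16, 9), -311) = (46 + 36*5)/(√((-5/(-16) - 4/9)² + (-311)²)) = (46 + 180)/(√((-5*(-1/16) - 4*⅑)² + 96721)) = 226/(√((5/16 - 4/9)² + 96721)) = 226/(√((-19/144)² + 96721)) = 226/(√(361/20736 + 96721)) = 226/(√(2005607017/20736)) = 226/((√2005607017/144)) = 226*(144*√2005607017/2005607017) = 32544*√2005607017/2005607017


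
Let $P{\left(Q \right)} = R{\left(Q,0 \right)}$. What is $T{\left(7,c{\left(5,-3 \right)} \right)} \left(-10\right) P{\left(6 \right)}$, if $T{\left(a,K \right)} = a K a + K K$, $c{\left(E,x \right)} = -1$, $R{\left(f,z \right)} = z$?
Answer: $0$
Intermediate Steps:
$T{\left(a,K \right)} = K^{2} + K a^{2}$ ($T{\left(a,K \right)} = K a a + K^{2} = K a^{2} + K^{2} = K^{2} + K a^{2}$)
$P{\left(Q \right)} = 0$
$T{\left(7,c{\left(5,-3 \right)} \right)} \left(-10\right) P{\left(6 \right)} = - (-1 + 7^{2}) \left(-10\right) 0 = - (-1 + 49) \left(-10\right) 0 = \left(-1\right) 48 \left(-10\right) 0 = \left(-48\right) \left(-10\right) 0 = 480 \cdot 0 = 0$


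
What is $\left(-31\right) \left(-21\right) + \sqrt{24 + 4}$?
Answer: $651 + 2 \sqrt{7} \approx 656.29$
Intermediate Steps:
$\left(-31\right) \left(-21\right) + \sqrt{24 + 4} = 651 + \sqrt{28} = 651 + 2 \sqrt{7}$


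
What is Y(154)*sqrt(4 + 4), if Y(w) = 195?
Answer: 390*sqrt(2) ≈ 551.54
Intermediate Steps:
Y(154)*sqrt(4 + 4) = 195*sqrt(4 + 4) = 195*sqrt(8) = 195*(2*sqrt(2)) = 390*sqrt(2)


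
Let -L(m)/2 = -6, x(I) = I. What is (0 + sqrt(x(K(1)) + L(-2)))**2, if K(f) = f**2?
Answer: 13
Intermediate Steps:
L(m) = 12 (L(m) = -2*(-6) = 12)
(0 + sqrt(x(K(1)) + L(-2)))**2 = (0 + sqrt(1**2 + 12))**2 = (0 + sqrt(1 + 12))**2 = (0 + sqrt(13))**2 = (sqrt(13))**2 = 13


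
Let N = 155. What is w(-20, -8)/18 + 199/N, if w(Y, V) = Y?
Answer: 241/1395 ≈ 0.17276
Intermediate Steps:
w(-20, -8)/18 + 199/N = -20/18 + 199/155 = -20*1/18 + 199*(1/155) = -10/9 + 199/155 = 241/1395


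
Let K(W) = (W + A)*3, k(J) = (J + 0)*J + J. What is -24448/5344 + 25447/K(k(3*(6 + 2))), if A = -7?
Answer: 2890493/297093 ≈ 9.7292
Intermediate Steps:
k(J) = J + J**2 (k(J) = J*J + J = J**2 + J = J + J**2)
K(W) = -21 + 3*W (K(W) = (W - 7)*3 = (-7 + W)*3 = -21 + 3*W)
-24448/5344 + 25447/K(k(3*(6 + 2))) = -24448/5344 + 25447/(-21 + 3*((3*(6 + 2))*(1 + 3*(6 + 2)))) = -24448*1/5344 + 25447/(-21 + 3*((3*8)*(1 + 3*8))) = -764/167 + 25447/(-21 + 3*(24*(1 + 24))) = -764/167 + 25447/(-21 + 3*(24*25)) = -764/167 + 25447/(-21 + 3*600) = -764/167 + 25447/(-21 + 1800) = -764/167 + 25447/1779 = 2890493/297093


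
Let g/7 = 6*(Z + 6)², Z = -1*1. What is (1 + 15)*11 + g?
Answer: 1226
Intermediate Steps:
Z = -1
g = 1050 (g = 7*(6*(-1 + 6)²) = 7*(6*5²) = 7*(6*25) = 7*150 = 1050)
(1 + 15)*11 + g = (1 + 15)*11 + 1050 = 16*11 + 1050 = 176 + 1050 = 1226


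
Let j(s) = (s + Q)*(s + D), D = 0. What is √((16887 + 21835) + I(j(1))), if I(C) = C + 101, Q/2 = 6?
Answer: 2*√9709 ≈ 197.07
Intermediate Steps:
Q = 12 (Q = 2*6 = 12)
j(s) = s*(12 + s) (j(s) = (s + 12)*(s + 0) = (12 + s)*s = s*(12 + s))
I(C) = 101 + C
√((16887 + 21835) + I(j(1))) = √((16887 + 21835) + (101 + 1*(12 + 1))) = √(38722 + (101 + 1*13)) = √(38722 + (101 + 13)) = √(38722 + 114) = √38836 = 2*√9709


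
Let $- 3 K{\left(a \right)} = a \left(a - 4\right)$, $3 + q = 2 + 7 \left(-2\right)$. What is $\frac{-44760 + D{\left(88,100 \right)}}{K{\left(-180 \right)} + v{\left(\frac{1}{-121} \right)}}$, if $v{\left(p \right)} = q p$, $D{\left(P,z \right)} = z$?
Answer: $\frac{1080772}{267165} \approx 4.0453$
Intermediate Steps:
$q = -15$ ($q = -3 + \left(2 + 7 \left(-2\right)\right) = -3 + \left(2 - 14\right) = -3 - 12 = -15$)
$v{\left(p \right)} = - 15 p$
$K{\left(a \right)} = - \frac{a \left(-4 + a\right)}{3}$ ($K{\left(a \right)} = - \frac{a \left(a - 4\right)}{3} = - \frac{a \left(-4 + a\right)}{3}$)
$\frac{-44760 + D{\left(88,100 \right)}}{K{\left(-180 \right)} + v{\left(\frac{1}{-121} \right)}} = \frac{-44760 + 100}{\frac{1}{3} \left(-180\right) \left(4 - -180\right) - \frac{15}{-121}} = - \frac{44660}{\frac{1}{3} \left(-180\right) \left(4 + 180\right) - - \frac{15}{121}} = - \frac{44660}{\frac{1}{3} \left(-180\right) 184 + \frac{15}{121}} = - \frac{44660}{-11040 + \frac{15}{121}} = - \frac{44660}{- \frac{1335825}{121}} = \left(-44660\right) \left(- \frac{121}{1335825}\right) = \frac{1080772}{267165}$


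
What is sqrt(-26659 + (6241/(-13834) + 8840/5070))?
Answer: I*sqrt(7759746895863846)/539526 ≈ 163.27*I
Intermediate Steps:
sqrt(-26659 + (6241/(-13834) + 8840/5070)) = sqrt(-26659 + (6241*(-1/13834) + 8840*(1/5070))) = sqrt(-26659 + (-6241/13834 + 68/39)) = sqrt(-26659 + 697313/539526) = sqrt(-14382526321/539526) = I*sqrt(7759746895863846)/539526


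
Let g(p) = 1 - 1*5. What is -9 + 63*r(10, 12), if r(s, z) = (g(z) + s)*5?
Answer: 1881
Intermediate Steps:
g(p) = -4 (g(p) = 1 - 5 = -4)
r(s, z) = -20 + 5*s (r(s, z) = (-4 + s)*5 = -20 + 5*s)
-9 + 63*r(10, 12) = -9 + 63*(-20 + 5*10) = -9 + 63*(-20 + 50) = -9 + 63*30 = -9 + 1890 = 1881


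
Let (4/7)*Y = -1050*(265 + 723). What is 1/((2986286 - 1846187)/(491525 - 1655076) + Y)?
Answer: -1163551/2112369803049 ≈ -5.5083e-7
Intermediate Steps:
Y = -1815450 (Y = 7*(-1050*(265 + 723))/4 = 7*(-1050*988)/4 = (7/4)*(-1037400) = -1815450)
1/((2986286 - 1846187)/(491525 - 1655076) + Y) = 1/((2986286 - 1846187)/(491525 - 1655076) - 1815450) = 1/(1140099/(-1163551) - 1815450) = 1/(1140099*(-1/1163551) - 1815450) = 1/(-1140099/1163551 - 1815450) = 1/(-2112369803049/1163551) = -1163551/2112369803049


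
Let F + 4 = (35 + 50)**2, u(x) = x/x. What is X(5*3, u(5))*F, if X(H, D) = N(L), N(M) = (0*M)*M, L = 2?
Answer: 0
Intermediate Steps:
u(x) = 1
N(M) = 0 (N(M) = 0*M = 0)
X(H, D) = 0
F = 7221 (F = -4 + (35 + 50)**2 = -4 + 85**2 = -4 + 7225 = 7221)
X(5*3, u(5))*F = 0*7221 = 0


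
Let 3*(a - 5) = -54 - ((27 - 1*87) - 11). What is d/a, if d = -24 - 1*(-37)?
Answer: 39/32 ≈ 1.2188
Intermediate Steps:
d = 13 (d = -24 + 37 = 13)
a = 32/3 (a = 5 + (-54 - ((27 - 1*87) - 11))/3 = 5 + (-54 - ((27 - 87) - 11))/3 = 5 + (-54 - (-60 - 11))/3 = 5 + (-54 - 1*(-71))/3 = 5 + (-54 + 71)/3 = 5 + (1/3)*17 = 5 + 17/3 = 32/3 ≈ 10.667)
d/a = 13/(32/3) = 13*(3/32) = 39/32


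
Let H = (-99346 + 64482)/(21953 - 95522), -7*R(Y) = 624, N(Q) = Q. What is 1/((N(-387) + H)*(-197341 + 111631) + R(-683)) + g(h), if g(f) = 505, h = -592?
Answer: 2871918907971951/5686968134258 ≈ 505.00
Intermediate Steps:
R(Y) = -624/7 (R(Y) = -1/7*624 = -624/7)
H = 34864/73569 (H = -34864/(-73569) = -34864*(-1/73569) = 34864/73569 ≈ 0.47390)
1/((N(-387) + H)*(-197341 + 111631) + R(-683)) + g(h) = 1/((-387 + 34864/73569)*(-197341 + 111631) - 624/7) + 505 = 1/(-28436339/73569*(-85710) - 624/7) + 505 = 1/(812426205230/24523 - 624/7) + 505 = 1/(5686968134258/171661) + 505 = 171661/5686968134258 + 505 = 2871918907971951/5686968134258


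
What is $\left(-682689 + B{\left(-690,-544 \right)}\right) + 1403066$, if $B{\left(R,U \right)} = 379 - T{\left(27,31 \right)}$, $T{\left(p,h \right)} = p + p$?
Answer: $720702$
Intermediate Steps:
$T{\left(p,h \right)} = 2 p$
$B{\left(R,U \right)} = 325$ ($B{\left(R,U \right)} = 379 - 2 \cdot 27 = 379 - 54 = 325$)
$\left(-682689 + B{\left(-690,-544 \right)}\right) + 1403066 = \left(-682689 + 325\right) + 1403066 = -682364 + 1403066 = 720702$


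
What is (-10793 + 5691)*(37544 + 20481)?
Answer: -296043550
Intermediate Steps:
(-10793 + 5691)*(37544 + 20481) = -5102*58025 = -296043550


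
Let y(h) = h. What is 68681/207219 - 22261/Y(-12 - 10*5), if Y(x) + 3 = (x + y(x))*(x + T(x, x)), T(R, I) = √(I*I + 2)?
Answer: 35455432669066/15929131749 + 2760364*√3846/76871 ≈ 4452.8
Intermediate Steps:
T(R, I) = √(2 + I²) (T(R, I) = √(I² + 2) = √(2 + I²))
Y(x) = -3 + 2*x*(x + √(2 + x²)) (Y(x) = -3 + (x + x)*(x + √(2 + x²)) = -3 + (2*x)*(x + √(2 + x²)) = -3 + 2*x*(x + √(2 + x²)))
68681/207219 - 22261/Y(-12 - 10*5) = 68681/207219 - 22261/(-3 + 2*(-12 - 10*5)² + 2*(-12 - 10*5)*√(2 + (-12 - 10*5)²)) = 68681*(1/207219) - 22261/(-3 + 2*(-12 - 50)² + 2*(-12 - 50)*√(2 + (-12 - 50)²)) = 68681/207219 - 22261/(-3 + 2*(-62)² + 2*(-62)*√(2 + (-62)²)) = 68681/207219 - 22261/(-3 + 2*3844 + 2*(-62)*√(2 + 3844)) = 68681/207219 - 22261/(-3 + 7688 + 2*(-62)*√3846) = 68681/207219 - 22261/(-3 + 7688 - 124*√3846) = 68681/207219 - 22261/(7685 - 124*√3846)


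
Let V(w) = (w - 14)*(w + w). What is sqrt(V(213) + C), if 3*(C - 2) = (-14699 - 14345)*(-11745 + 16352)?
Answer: 2*I*sqrt(100163535)/3 ≈ 6672.1*I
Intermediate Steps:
V(w) = 2*w*(-14 + w) (V(w) = (-14 + w)*(2*w) = 2*w*(-14 + w))
C = -133805702/3 (C = 2 + ((-14699 - 14345)*(-11745 + 16352))/3 = 2 + (-29044*4607)/3 = 2 + (1/3)*(-133805708) = 2 - 133805708/3 = -133805702/3 ≈ -4.4602e+7)
sqrt(V(213) + C) = sqrt(2*213*(-14 + 213) - 133805702/3) = sqrt(2*213*199 - 133805702/3) = sqrt(84774 - 133805702/3) = sqrt(-133551380/3) = 2*I*sqrt(100163535)/3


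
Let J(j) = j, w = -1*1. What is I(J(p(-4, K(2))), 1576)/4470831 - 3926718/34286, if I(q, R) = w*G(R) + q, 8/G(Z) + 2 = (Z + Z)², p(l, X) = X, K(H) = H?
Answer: -43604398902344770265/380730275666674983 ≈ -114.53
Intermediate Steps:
w = -1
G(Z) = 8/(-2 + 4*Z²) (G(Z) = 8/(-2 + (Z + Z)²) = 8/(-2 + (2*Z)²) = 8/(-2 + 4*Z²))
I(q, R) = q - 4/(-1 + 2*R²) (I(q, R) = -4/(-1 + 2*R²) + q = q - 4/(-1 + 2*R²))
I(J(p(-4, K(2))), 1576)/4470831 - 3926718/34286 = (2 - 4/(-1 + 2*1576²))/4470831 - 3926718/34286 = (2 - 4/(-1 + 2*2483776))*(1/4470831) - 3926718*1/34286 = (2 - 4/(-1 + 4967552))*(1/4470831) - 1963359/17143 = (2 - 4/4967551)*(1/4470831) - 1963359/17143 = (9935098/4967551)*(1/4470831) - 1963359/17143 = 9935098/22209081004881 - 1963359/17143 = -43604398902344770265/380730275666674983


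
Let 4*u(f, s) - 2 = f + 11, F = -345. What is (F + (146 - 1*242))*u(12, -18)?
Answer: -11025/4 ≈ -2756.3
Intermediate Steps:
u(f, s) = 13/4 + f/4 (u(f, s) = ½ + (f + 11)/4 = ½ + (11 + f)/4 = ½ + (11/4 + f/4) = 13/4 + f/4)
(F + (146 - 1*242))*u(12, -18) = (-345 + (146 - 1*242))*(13/4 + (¼)*12) = (-345 + (146 - 242))*(13/4 + 3) = (-345 - 96)*(25/4) = -441*25/4 = -11025/4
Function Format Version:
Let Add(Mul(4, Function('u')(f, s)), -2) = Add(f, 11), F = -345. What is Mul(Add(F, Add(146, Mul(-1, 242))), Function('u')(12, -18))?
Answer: Rational(-11025, 4) ≈ -2756.3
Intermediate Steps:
Function('u')(f, s) = Add(Rational(13, 4), Mul(Rational(1, 4), f)) (Function('u')(f, s) = Add(Rational(1, 2), Mul(Rational(1, 4), Add(f, 11))) = Add(Rational(1, 2), Mul(Rational(1, 4), Add(11, f))) = Add(Rational(1, 2), Add(Rational(11, 4), Mul(Rational(1, 4), f))) = Add(Rational(13, 4), Mul(Rational(1, 4), f)))
Mul(Add(F, Add(146, Mul(-1, 242))), Function('u')(12, -18)) = Mul(Add(-345, Add(146, Mul(-1, 242))), Add(Rational(13, 4), Mul(Rational(1, 4), 12))) = Mul(Add(-345, Add(146, -242)), Add(Rational(13, 4), 3)) = Mul(Add(-345, -96), Rational(25, 4)) = Mul(-441, Rational(25, 4)) = Rational(-11025, 4)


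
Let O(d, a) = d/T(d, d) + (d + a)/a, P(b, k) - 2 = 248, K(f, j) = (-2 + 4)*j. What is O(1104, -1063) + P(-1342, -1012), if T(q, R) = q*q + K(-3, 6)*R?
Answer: 296532307/1186308 ≈ 249.96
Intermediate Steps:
K(f, j) = 2*j
P(b, k) = 250 (P(b, k) = 2 + 248 = 250)
T(q, R) = q**2 + 12*R (T(q, R) = q*q + (2*6)*R = q**2 + 12*R)
O(d, a) = d/(d**2 + 12*d) + (a + d)/a (O(d, a) = d/(d**2 + 12*d) + (d + a)/a = d/(d**2 + 12*d) + (a + d)/a)
O(1104, -1063) + P(-1342, -1012) = (-1063 - 1063*(12 + 1104) + 1104*(12 + 1104))/((-1063)*(12 + 1104)) + 250 = -1/1063*(-1063 - 1063*1116 + 1104*1116)/1116 + 250 = -1/1063*1/1116*(-1063 - 1186308 + 1232064) + 250 = -1/1063*1/1116*44693 + 250 = -44693/1186308 + 250 = 296532307/1186308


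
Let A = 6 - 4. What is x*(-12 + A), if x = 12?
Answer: -120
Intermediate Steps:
A = 2
x*(-12 + A) = 12*(-12 + 2) = 12*(-10) = -120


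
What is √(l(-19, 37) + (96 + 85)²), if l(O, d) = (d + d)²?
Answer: √38237 ≈ 195.54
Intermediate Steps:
l(O, d) = 4*d² (l(O, d) = (2*d)² = 4*d²)
√(l(-19, 37) + (96 + 85)²) = √(4*37² + (96 + 85)²) = √(4*1369 + 181²) = √(5476 + 32761) = √38237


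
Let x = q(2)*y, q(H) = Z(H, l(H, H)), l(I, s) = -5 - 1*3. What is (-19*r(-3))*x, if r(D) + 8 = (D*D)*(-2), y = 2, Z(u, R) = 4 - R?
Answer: 11856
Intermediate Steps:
l(I, s) = -8 (l(I, s) = -5 - 3 = -8)
r(D) = -8 - 2*D² (r(D) = -8 + (D*D)*(-2) = -8 + D²*(-2) = -8 - 2*D²)
q(H) = 12 (q(H) = 4 - 1*(-8) = 4 + 8 = 12)
x = 24 (x = 12*2 = 24)
(-19*r(-3))*x = -19*(-8 - 2*(-3)²)*24 = -19*(-8 - 2*9)*24 = -19*(-8 - 18)*24 = -19*(-26)*24 = 494*24 = 11856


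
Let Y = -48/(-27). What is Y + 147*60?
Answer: 79396/9 ≈ 8821.8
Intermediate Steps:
Y = 16/9 (Y = -48*(-1/27) = 16/9 ≈ 1.7778)
Y + 147*60 = 16/9 + 147*60 = 16/9 + 8820 = 79396/9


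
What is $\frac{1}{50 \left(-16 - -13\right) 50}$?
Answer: $- \frac{1}{7500} \approx -0.00013333$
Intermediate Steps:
$\frac{1}{50 \left(-16 - -13\right) 50} = \frac{1}{50 \left(-16 + 13\right) 50} = \frac{1}{50 \left(-3\right) 50} = \frac{1}{\left(-150\right) 50} = \frac{1}{-7500} = - \frac{1}{7500}$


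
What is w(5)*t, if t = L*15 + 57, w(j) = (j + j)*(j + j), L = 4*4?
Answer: 29700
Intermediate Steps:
L = 16
w(j) = 4*j² (w(j) = (2*j)*(2*j) = 4*j²)
t = 297 (t = 16*15 + 57 = 240 + 57 = 297)
w(5)*t = (4*5²)*297 = (4*25)*297 = 100*297 = 29700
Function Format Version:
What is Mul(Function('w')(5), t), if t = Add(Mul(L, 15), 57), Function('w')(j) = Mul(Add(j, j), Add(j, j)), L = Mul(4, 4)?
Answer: 29700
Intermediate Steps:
L = 16
Function('w')(j) = Mul(4, Pow(j, 2)) (Function('w')(j) = Mul(Mul(2, j), Mul(2, j)) = Mul(4, Pow(j, 2)))
t = 297 (t = Add(Mul(16, 15), 57) = Add(240, 57) = 297)
Mul(Function('w')(5), t) = Mul(Mul(4, Pow(5, 2)), 297) = Mul(Mul(4, 25), 297) = Mul(100, 297) = 29700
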